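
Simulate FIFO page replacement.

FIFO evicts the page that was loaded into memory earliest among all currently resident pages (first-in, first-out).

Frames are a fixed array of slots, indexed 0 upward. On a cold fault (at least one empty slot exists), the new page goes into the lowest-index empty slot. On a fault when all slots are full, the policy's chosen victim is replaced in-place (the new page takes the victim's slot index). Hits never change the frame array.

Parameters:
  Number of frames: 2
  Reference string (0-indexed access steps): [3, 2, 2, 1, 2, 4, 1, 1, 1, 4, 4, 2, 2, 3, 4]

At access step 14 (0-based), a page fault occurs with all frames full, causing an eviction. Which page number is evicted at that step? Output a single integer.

Answer: 2

Derivation:
Step 0: ref 3 -> FAULT, frames=[3,-]
Step 1: ref 2 -> FAULT, frames=[3,2]
Step 2: ref 2 -> HIT, frames=[3,2]
Step 3: ref 1 -> FAULT, evict 3, frames=[1,2]
Step 4: ref 2 -> HIT, frames=[1,2]
Step 5: ref 4 -> FAULT, evict 2, frames=[1,4]
Step 6: ref 1 -> HIT, frames=[1,4]
Step 7: ref 1 -> HIT, frames=[1,4]
Step 8: ref 1 -> HIT, frames=[1,4]
Step 9: ref 4 -> HIT, frames=[1,4]
Step 10: ref 4 -> HIT, frames=[1,4]
Step 11: ref 2 -> FAULT, evict 1, frames=[2,4]
Step 12: ref 2 -> HIT, frames=[2,4]
Step 13: ref 3 -> FAULT, evict 4, frames=[2,3]
Step 14: ref 4 -> FAULT, evict 2, frames=[4,3]
At step 14: evicted page 2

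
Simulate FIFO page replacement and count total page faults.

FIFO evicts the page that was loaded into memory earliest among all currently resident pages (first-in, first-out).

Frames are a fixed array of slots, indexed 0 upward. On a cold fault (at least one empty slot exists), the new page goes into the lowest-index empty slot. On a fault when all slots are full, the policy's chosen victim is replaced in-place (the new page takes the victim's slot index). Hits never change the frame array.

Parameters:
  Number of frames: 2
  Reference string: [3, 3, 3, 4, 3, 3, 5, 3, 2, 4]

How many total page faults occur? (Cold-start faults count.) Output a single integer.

Step 0: ref 3 → FAULT, frames=[3,-]
Step 1: ref 3 → HIT, frames=[3,-]
Step 2: ref 3 → HIT, frames=[3,-]
Step 3: ref 4 → FAULT, frames=[3,4]
Step 4: ref 3 → HIT, frames=[3,4]
Step 5: ref 3 → HIT, frames=[3,4]
Step 6: ref 5 → FAULT (evict 3), frames=[5,4]
Step 7: ref 3 → FAULT (evict 4), frames=[5,3]
Step 8: ref 2 → FAULT (evict 5), frames=[2,3]
Step 9: ref 4 → FAULT (evict 3), frames=[2,4]
Total faults: 6

Answer: 6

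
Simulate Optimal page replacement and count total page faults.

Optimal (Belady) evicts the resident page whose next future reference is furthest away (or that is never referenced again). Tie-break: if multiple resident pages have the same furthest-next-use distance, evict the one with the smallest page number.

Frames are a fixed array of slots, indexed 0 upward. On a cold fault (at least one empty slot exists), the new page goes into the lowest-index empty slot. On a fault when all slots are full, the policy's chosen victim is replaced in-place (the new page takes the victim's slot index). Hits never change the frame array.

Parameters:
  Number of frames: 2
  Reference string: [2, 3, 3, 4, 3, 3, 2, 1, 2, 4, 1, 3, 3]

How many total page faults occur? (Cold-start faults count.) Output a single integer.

Step 0: ref 2 → FAULT, frames=[2,-]
Step 1: ref 3 → FAULT, frames=[2,3]
Step 2: ref 3 → HIT, frames=[2,3]
Step 3: ref 4 → FAULT (evict 2), frames=[4,3]
Step 4: ref 3 → HIT, frames=[4,3]
Step 5: ref 3 → HIT, frames=[4,3]
Step 6: ref 2 → FAULT (evict 3), frames=[4,2]
Step 7: ref 1 → FAULT (evict 4), frames=[1,2]
Step 8: ref 2 → HIT, frames=[1,2]
Step 9: ref 4 → FAULT (evict 2), frames=[1,4]
Step 10: ref 1 → HIT, frames=[1,4]
Step 11: ref 3 → FAULT (evict 1), frames=[3,4]
Step 12: ref 3 → HIT, frames=[3,4]
Total faults: 7

Answer: 7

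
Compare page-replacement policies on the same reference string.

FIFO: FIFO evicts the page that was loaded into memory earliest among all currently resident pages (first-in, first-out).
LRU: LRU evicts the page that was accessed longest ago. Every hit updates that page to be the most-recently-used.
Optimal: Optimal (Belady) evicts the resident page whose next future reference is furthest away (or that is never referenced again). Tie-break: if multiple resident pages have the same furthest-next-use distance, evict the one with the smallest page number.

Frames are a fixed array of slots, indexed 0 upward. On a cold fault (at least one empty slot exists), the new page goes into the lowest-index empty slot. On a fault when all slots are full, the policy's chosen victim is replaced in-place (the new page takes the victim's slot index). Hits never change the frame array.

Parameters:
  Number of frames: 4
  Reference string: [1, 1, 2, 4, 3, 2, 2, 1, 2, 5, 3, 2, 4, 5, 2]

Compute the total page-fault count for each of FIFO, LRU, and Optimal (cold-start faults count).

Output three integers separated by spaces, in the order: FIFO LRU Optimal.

Answer: 5 6 5

Derivation:
--- FIFO ---
  step 0: ref 1 -> FAULT, frames=[1,-,-,-] (faults so far: 1)
  step 1: ref 1 -> HIT, frames=[1,-,-,-] (faults so far: 1)
  step 2: ref 2 -> FAULT, frames=[1,2,-,-] (faults so far: 2)
  step 3: ref 4 -> FAULT, frames=[1,2,4,-] (faults so far: 3)
  step 4: ref 3 -> FAULT, frames=[1,2,4,3] (faults so far: 4)
  step 5: ref 2 -> HIT, frames=[1,2,4,3] (faults so far: 4)
  step 6: ref 2 -> HIT, frames=[1,2,4,3] (faults so far: 4)
  step 7: ref 1 -> HIT, frames=[1,2,4,3] (faults so far: 4)
  step 8: ref 2 -> HIT, frames=[1,2,4,3] (faults so far: 4)
  step 9: ref 5 -> FAULT, evict 1, frames=[5,2,4,3] (faults so far: 5)
  step 10: ref 3 -> HIT, frames=[5,2,4,3] (faults so far: 5)
  step 11: ref 2 -> HIT, frames=[5,2,4,3] (faults so far: 5)
  step 12: ref 4 -> HIT, frames=[5,2,4,3] (faults so far: 5)
  step 13: ref 5 -> HIT, frames=[5,2,4,3] (faults so far: 5)
  step 14: ref 2 -> HIT, frames=[5,2,4,3] (faults so far: 5)
  FIFO total faults: 5
--- LRU ---
  step 0: ref 1 -> FAULT, frames=[1,-,-,-] (faults so far: 1)
  step 1: ref 1 -> HIT, frames=[1,-,-,-] (faults so far: 1)
  step 2: ref 2 -> FAULT, frames=[1,2,-,-] (faults so far: 2)
  step 3: ref 4 -> FAULT, frames=[1,2,4,-] (faults so far: 3)
  step 4: ref 3 -> FAULT, frames=[1,2,4,3] (faults so far: 4)
  step 5: ref 2 -> HIT, frames=[1,2,4,3] (faults so far: 4)
  step 6: ref 2 -> HIT, frames=[1,2,4,3] (faults so far: 4)
  step 7: ref 1 -> HIT, frames=[1,2,4,3] (faults so far: 4)
  step 8: ref 2 -> HIT, frames=[1,2,4,3] (faults so far: 4)
  step 9: ref 5 -> FAULT, evict 4, frames=[1,2,5,3] (faults so far: 5)
  step 10: ref 3 -> HIT, frames=[1,2,5,3] (faults so far: 5)
  step 11: ref 2 -> HIT, frames=[1,2,5,3] (faults so far: 5)
  step 12: ref 4 -> FAULT, evict 1, frames=[4,2,5,3] (faults so far: 6)
  step 13: ref 5 -> HIT, frames=[4,2,5,3] (faults so far: 6)
  step 14: ref 2 -> HIT, frames=[4,2,5,3] (faults so far: 6)
  LRU total faults: 6
--- Optimal ---
  step 0: ref 1 -> FAULT, frames=[1,-,-,-] (faults so far: 1)
  step 1: ref 1 -> HIT, frames=[1,-,-,-] (faults so far: 1)
  step 2: ref 2 -> FAULT, frames=[1,2,-,-] (faults so far: 2)
  step 3: ref 4 -> FAULT, frames=[1,2,4,-] (faults so far: 3)
  step 4: ref 3 -> FAULT, frames=[1,2,4,3] (faults so far: 4)
  step 5: ref 2 -> HIT, frames=[1,2,4,3] (faults so far: 4)
  step 6: ref 2 -> HIT, frames=[1,2,4,3] (faults so far: 4)
  step 7: ref 1 -> HIT, frames=[1,2,4,3] (faults so far: 4)
  step 8: ref 2 -> HIT, frames=[1,2,4,3] (faults so far: 4)
  step 9: ref 5 -> FAULT, evict 1, frames=[5,2,4,3] (faults so far: 5)
  step 10: ref 3 -> HIT, frames=[5,2,4,3] (faults so far: 5)
  step 11: ref 2 -> HIT, frames=[5,2,4,3] (faults so far: 5)
  step 12: ref 4 -> HIT, frames=[5,2,4,3] (faults so far: 5)
  step 13: ref 5 -> HIT, frames=[5,2,4,3] (faults so far: 5)
  step 14: ref 2 -> HIT, frames=[5,2,4,3] (faults so far: 5)
  Optimal total faults: 5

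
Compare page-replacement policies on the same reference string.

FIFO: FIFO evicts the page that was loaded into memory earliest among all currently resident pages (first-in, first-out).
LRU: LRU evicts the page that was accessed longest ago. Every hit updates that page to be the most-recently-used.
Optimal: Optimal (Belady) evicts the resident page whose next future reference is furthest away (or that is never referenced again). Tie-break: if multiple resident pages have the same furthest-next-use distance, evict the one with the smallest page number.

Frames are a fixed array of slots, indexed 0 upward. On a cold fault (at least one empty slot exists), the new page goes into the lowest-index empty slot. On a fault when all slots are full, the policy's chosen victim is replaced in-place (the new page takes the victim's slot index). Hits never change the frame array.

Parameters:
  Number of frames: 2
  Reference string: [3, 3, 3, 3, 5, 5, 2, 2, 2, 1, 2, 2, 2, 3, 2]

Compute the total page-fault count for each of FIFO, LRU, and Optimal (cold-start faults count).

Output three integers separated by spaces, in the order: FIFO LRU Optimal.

Answer: 6 5 5

Derivation:
--- FIFO ---
  step 0: ref 3 -> FAULT, frames=[3,-] (faults so far: 1)
  step 1: ref 3 -> HIT, frames=[3,-] (faults so far: 1)
  step 2: ref 3 -> HIT, frames=[3,-] (faults so far: 1)
  step 3: ref 3 -> HIT, frames=[3,-] (faults so far: 1)
  step 4: ref 5 -> FAULT, frames=[3,5] (faults so far: 2)
  step 5: ref 5 -> HIT, frames=[3,5] (faults so far: 2)
  step 6: ref 2 -> FAULT, evict 3, frames=[2,5] (faults so far: 3)
  step 7: ref 2 -> HIT, frames=[2,5] (faults so far: 3)
  step 8: ref 2 -> HIT, frames=[2,5] (faults so far: 3)
  step 9: ref 1 -> FAULT, evict 5, frames=[2,1] (faults so far: 4)
  step 10: ref 2 -> HIT, frames=[2,1] (faults so far: 4)
  step 11: ref 2 -> HIT, frames=[2,1] (faults so far: 4)
  step 12: ref 2 -> HIT, frames=[2,1] (faults so far: 4)
  step 13: ref 3 -> FAULT, evict 2, frames=[3,1] (faults so far: 5)
  step 14: ref 2 -> FAULT, evict 1, frames=[3,2] (faults so far: 6)
  FIFO total faults: 6
--- LRU ---
  step 0: ref 3 -> FAULT, frames=[3,-] (faults so far: 1)
  step 1: ref 3 -> HIT, frames=[3,-] (faults so far: 1)
  step 2: ref 3 -> HIT, frames=[3,-] (faults so far: 1)
  step 3: ref 3 -> HIT, frames=[3,-] (faults so far: 1)
  step 4: ref 5 -> FAULT, frames=[3,5] (faults so far: 2)
  step 5: ref 5 -> HIT, frames=[3,5] (faults so far: 2)
  step 6: ref 2 -> FAULT, evict 3, frames=[2,5] (faults so far: 3)
  step 7: ref 2 -> HIT, frames=[2,5] (faults so far: 3)
  step 8: ref 2 -> HIT, frames=[2,5] (faults so far: 3)
  step 9: ref 1 -> FAULT, evict 5, frames=[2,1] (faults so far: 4)
  step 10: ref 2 -> HIT, frames=[2,1] (faults so far: 4)
  step 11: ref 2 -> HIT, frames=[2,1] (faults so far: 4)
  step 12: ref 2 -> HIT, frames=[2,1] (faults so far: 4)
  step 13: ref 3 -> FAULT, evict 1, frames=[2,3] (faults so far: 5)
  step 14: ref 2 -> HIT, frames=[2,3] (faults so far: 5)
  LRU total faults: 5
--- Optimal ---
  step 0: ref 3 -> FAULT, frames=[3,-] (faults so far: 1)
  step 1: ref 3 -> HIT, frames=[3,-] (faults so far: 1)
  step 2: ref 3 -> HIT, frames=[3,-] (faults so far: 1)
  step 3: ref 3 -> HIT, frames=[3,-] (faults so far: 1)
  step 4: ref 5 -> FAULT, frames=[3,5] (faults so far: 2)
  step 5: ref 5 -> HIT, frames=[3,5] (faults so far: 2)
  step 6: ref 2 -> FAULT, evict 5, frames=[3,2] (faults so far: 3)
  step 7: ref 2 -> HIT, frames=[3,2] (faults so far: 3)
  step 8: ref 2 -> HIT, frames=[3,2] (faults so far: 3)
  step 9: ref 1 -> FAULT, evict 3, frames=[1,2] (faults so far: 4)
  step 10: ref 2 -> HIT, frames=[1,2] (faults so far: 4)
  step 11: ref 2 -> HIT, frames=[1,2] (faults so far: 4)
  step 12: ref 2 -> HIT, frames=[1,2] (faults so far: 4)
  step 13: ref 3 -> FAULT, evict 1, frames=[3,2] (faults so far: 5)
  step 14: ref 2 -> HIT, frames=[3,2] (faults so far: 5)
  Optimal total faults: 5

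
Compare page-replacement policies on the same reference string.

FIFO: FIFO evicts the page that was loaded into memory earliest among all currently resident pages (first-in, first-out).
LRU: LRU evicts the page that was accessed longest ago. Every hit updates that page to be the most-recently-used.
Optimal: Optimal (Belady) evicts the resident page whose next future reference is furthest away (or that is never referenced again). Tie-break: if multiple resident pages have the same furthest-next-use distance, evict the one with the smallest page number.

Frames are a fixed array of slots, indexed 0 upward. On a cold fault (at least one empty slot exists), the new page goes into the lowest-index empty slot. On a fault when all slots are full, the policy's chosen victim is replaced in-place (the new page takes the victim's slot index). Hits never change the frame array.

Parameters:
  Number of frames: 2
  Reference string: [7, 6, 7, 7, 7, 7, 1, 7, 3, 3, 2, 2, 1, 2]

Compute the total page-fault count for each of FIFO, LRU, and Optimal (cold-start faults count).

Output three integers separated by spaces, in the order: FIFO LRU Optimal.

--- FIFO ---
  step 0: ref 7 -> FAULT, frames=[7,-] (faults so far: 1)
  step 1: ref 6 -> FAULT, frames=[7,6] (faults so far: 2)
  step 2: ref 7 -> HIT, frames=[7,6] (faults so far: 2)
  step 3: ref 7 -> HIT, frames=[7,6] (faults so far: 2)
  step 4: ref 7 -> HIT, frames=[7,6] (faults so far: 2)
  step 5: ref 7 -> HIT, frames=[7,6] (faults so far: 2)
  step 6: ref 1 -> FAULT, evict 7, frames=[1,6] (faults so far: 3)
  step 7: ref 7 -> FAULT, evict 6, frames=[1,7] (faults so far: 4)
  step 8: ref 3 -> FAULT, evict 1, frames=[3,7] (faults so far: 5)
  step 9: ref 3 -> HIT, frames=[3,7] (faults so far: 5)
  step 10: ref 2 -> FAULT, evict 7, frames=[3,2] (faults so far: 6)
  step 11: ref 2 -> HIT, frames=[3,2] (faults so far: 6)
  step 12: ref 1 -> FAULT, evict 3, frames=[1,2] (faults so far: 7)
  step 13: ref 2 -> HIT, frames=[1,2] (faults so far: 7)
  FIFO total faults: 7
--- LRU ---
  step 0: ref 7 -> FAULT, frames=[7,-] (faults so far: 1)
  step 1: ref 6 -> FAULT, frames=[7,6] (faults so far: 2)
  step 2: ref 7 -> HIT, frames=[7,6] (faults so far: 2)
  step 3: ref 7 -> HIT, frames=[7,6] (faults so far: 2)
  step 4: ref 7 -> HIT, frames=[7,6] (faults so far: 2)
  step 5: ref 7 -> HIT, frames=[7,6] (faults so far: 2)
  step 6: ref 1 -> FAULT, evict 6, frames=[7,1] (faults so far: 3)
  step 7: ref 7 -> HIT, frames=[7,1] (faults so far: 3)
  step 8: ref 3 -> FAULT, evict 1, frames=[7,3] (faults so far: 4)
  step 9: ref 3 -> HIT, frames=[7,3] (faults so far: 4)
  step 10: ref 2 -> FAULT, evict 7, frames=[2,3] (faults so far: 5)
  step 11: ref 2 -> HIT, frames=[2,3] (faults so far: 5)
  step 12: ref 1 -> FAULT, evict 3, frames=[2,1] (faults so far: 6)
  step 13: ref 2 -> HIT, frames=[2,1] (faults so far: 6)
  LRU total faults: 6
--- Optimal ---
  step 0: ref 7 -> FAULT, frames=[7,-] (faults so far: 1)
  step 1: ref 6 -> FAULT, frames=[7,6] (faults so far: 2)
  step 2: ref 7 -> HIT, frames=[7,6] (faults so far: 2)
  step 3: ref 7 -> HIT, frames=[7,6] (faults so far: 2)
  step 4: ref 7 -> HIT, frames=[7,6] (faults so far: 2)
  step 5: ref 7 -> HIT, frames=[7,6] (faults so far: 2)
  step 6: ref 1 -> FAULT, evict 6, frames=[7,1] (faults so far: 3)
  step 7: ref 7 -> HIT, frames=[7,1] (faults so far: 3)
  step 8: ref 3 -> FAULT, evict 7, frames=[3,1] (faults so far: 4)
  step 9: ref 3 -> HIT, frames=[3,1] (faults so far: 4)
  step 10: ref 2 -> FAULT, evict 3, frames=[2,1] (faults so far: 5)
  step 11: ref 2 -> HIT, frames=[2,1] (faults so far: 5)
  step 12: ref 1 -> HIT, frames=[2,1] (faults so far: 5)
  step 13: ref 2 -> HIT, frames=[2,1] (faults so far: 5)
  Optimal total faults: 5

Answer: 7 6 5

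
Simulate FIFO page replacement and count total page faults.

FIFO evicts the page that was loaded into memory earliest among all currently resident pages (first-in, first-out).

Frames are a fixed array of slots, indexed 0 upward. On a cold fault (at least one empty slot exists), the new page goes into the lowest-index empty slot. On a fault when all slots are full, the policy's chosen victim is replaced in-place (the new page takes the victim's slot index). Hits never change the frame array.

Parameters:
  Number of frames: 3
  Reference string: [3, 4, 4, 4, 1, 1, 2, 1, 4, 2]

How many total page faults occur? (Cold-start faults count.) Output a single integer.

Step 0: ref 3 → FAULT, frames=[3,-,-]
Step 1: ref 4 → FAULT, frames=[3,4,-]
Step 2: ref 4 → HIT, frames=[3,4,-]
Step 3: ref 4 → HIT, frames=[3,4,-]
Step 4: ref 1 → FAULT, frames=[3,4,1]
Step 5: ref 1 → HIT, frames=[3,4,1]
Step 6: ref 2 → FAULT (evict 3), frames=[2,4,1]
Step 7: ref 1 → HIT, frames=[2,4,1]
Step 8: ref 4 → HIT, frames=[2,4,1]
Step 9: ref 2 → HIT, frames=[2,4,1]
Total faults: 4

Answer: 4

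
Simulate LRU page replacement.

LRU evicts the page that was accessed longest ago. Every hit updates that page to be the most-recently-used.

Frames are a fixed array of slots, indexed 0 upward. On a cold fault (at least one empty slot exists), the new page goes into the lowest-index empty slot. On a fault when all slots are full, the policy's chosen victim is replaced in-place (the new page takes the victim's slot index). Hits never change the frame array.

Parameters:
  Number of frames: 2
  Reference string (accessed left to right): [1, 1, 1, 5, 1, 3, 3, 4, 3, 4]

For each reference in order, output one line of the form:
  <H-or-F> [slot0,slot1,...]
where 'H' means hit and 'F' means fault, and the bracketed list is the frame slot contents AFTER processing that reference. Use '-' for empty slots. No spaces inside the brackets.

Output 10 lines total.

F [1,-]
H [1,-]
H [1,-]
F [1,5]
H [1,5]
F [1,3]
H [1,3]
F [4,3]
H [4,3]
H [4,3]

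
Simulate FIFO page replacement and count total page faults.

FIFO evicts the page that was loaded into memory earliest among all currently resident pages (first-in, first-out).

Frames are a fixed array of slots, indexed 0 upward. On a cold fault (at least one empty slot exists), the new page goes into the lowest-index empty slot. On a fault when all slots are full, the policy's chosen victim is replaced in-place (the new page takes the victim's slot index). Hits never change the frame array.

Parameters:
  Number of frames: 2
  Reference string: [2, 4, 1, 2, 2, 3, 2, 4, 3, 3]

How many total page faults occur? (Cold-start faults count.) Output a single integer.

Answer: 6

Derivation:
Step 0: ref 2 → FAULT, frames=[2,-]
Step 1: ref 4 → FAULT, frames=[2,4]
Step 2: ref 1 → FAULT (evict 2), frames=[1,4]
Step 3: ref 2 → FAULT (evict 4), frames=[1,2]
Step 4: ref 2 → HIT, frames=[1,2]
Step 5: ref 3 → FAULT (evict 1), frames=[3,2]
Step 6: ref 2 → HIT, frames=[3,2]
Step 7: ref 4 → FAULT (evict 2), frames=[3,4]
Step 8: ref 3 → HIT, frames=[3,4]
Step 9: ref 3 → HIT, frames=[3,4]
Total faults: 6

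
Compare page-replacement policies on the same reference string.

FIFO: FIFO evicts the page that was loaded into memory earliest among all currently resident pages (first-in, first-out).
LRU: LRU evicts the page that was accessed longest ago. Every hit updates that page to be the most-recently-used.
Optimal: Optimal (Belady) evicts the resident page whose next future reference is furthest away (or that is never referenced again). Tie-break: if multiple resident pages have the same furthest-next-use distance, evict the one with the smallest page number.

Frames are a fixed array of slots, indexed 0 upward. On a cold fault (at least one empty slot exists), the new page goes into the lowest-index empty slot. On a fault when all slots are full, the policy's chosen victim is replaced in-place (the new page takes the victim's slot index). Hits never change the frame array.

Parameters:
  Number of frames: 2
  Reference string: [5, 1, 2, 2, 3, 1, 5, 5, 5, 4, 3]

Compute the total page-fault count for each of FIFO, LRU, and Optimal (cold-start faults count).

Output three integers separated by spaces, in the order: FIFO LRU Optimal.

Answer: 8 8 6

Derivation:
--- FIFO ---
  step 0: ref 5 -> FAULT, frames=[5,-] (faults so far: 1)
  step 1: ref 1 -> FAULT, frames=[5,1] (faults so far: 2)
  step 2: ref 2 -> FAULT, evict 5, frames=[2,1] (faults so far: 3)
  step 3: ref 2 -> HIT, frames=[2,1] (faults so far: 3)
  step 4: ref 3 -> FAULT, evict 1, frames=[2,3] (faults so far: 4)
  step 5: ref 1 -> FAULT, evict 2, frames=[1,3] (faults so far: 5)
  step 6: ref 5 -> FAULT, evict 3, frames=[1,5] (faults so far: 6)
  step 7: ref 5 -> HIT, frames=[1,5] (faults so far: 6)
  step 8: ref 5 -> HIT, frames=[1,5] (faults so far: 6)
  step 9: ref 4 -> FAULT, evict 1, frames=[4,5] (faults so far: 7)
  step 10: ref 3 -> FAULT, evict 5, frames=[4,3] (faults so far: 8)
  FIFO total faults: 8
--- LRU ---
  step 0: ref 5 -> FAULT, frames=[5,-] (faults so far: 1)
  step 1: ref 1 -> FAULT, frames=[5,1] (faults so far: 2)
  step 2: ref 2 -> FAULT, evict 5, frames=[2,1] (faults so far: 3)
  step 3: ref 2 -> HIT, frames=[2,1] (faults so far: 3)
  step 4: ref 3 -> FAULT, evict 1, frames=[2,3] (faults so far: 4)
  step 5: ref 1 -> FAULT, evict 2, frames=[1,3] (faults so far: 5)
  step 6: ref 5 -> FAULT, evict 3, frames=[1,5] (faults so far: 6)
  step 7: ref 5 -> HIT, frames=[1,5] (faults so far: 6)
  step 8: ref 5 -> HIT, frames=[1,5] (faults so far: 6)
  step 9: ref 4 -> FAULT, evict 1, frames=[4,5] (faults so far: 7)
  step 10: ref 3 -> FAULT, evict 5, frames=[4,3] (faults so far: 8)
  LRU total faults: 8
--- Optimal ---
  step 0: ref 5 -> FAULT, frames=[5,-] (faults so far: 1)
  step 1: ref 1 -> FAULT, frames=[5,1] (faults so far: 2)
  step 2: ref 2 -> FAULT, evict 5, frames=[2,1] (faults so far: 3)
  step 3: ref 2 -> HIT, frames=[2,1] (faults so far: 3)
  step 4: ref 3 -> FAULT, evict 2, frames=[3,1] (faults so far: 4)
  step 5: ref 1 -> HIT, frames=[3,1] (faults so far: 4)
  step 6: ref 5 -> FAULT, evict 1, frames=[3,5] (faults so far: 5)
  step 7: ref 5 -> HIT, frames=[3,5] (faults so far: 5)
  step 8: ref 5 -> HIT, frames=[3,5] (faults so far: 5)
  step 9: ref 4 -> FAULT, evict 5, frames=[3,4] (faults so far: 6)
  step 10: ref 3 -> HIT, frames=[3,4] (faults so far: 6)
  Optimal total faults: 6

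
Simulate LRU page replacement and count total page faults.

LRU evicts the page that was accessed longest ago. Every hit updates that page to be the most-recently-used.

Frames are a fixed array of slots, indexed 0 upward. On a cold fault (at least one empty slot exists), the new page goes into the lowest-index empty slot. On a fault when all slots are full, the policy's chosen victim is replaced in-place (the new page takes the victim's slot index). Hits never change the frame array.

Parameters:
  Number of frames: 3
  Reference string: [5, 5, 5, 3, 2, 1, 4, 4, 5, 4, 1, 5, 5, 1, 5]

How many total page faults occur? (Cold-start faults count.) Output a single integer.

Answer: 6

Derivation:
Step 0: ref 5 → FAULT, frames=[5,-,-]
Step 1: ref 5 → HIT, frames=[5,-,-]
Step 2: ref 5 → HIT, frames=[5,-,-]
Step 3: ref 3 → FAULT, frames=[5,3,-]
Step 4: ref 2 → FAULT, frames=[5,3,2]
Step 5: ref 1 → FAULT (evict 5), frames=[1,3,2]
Step 6: ref 4 → FAULT (evict 3), frames=[1,4,2]
Step 7: ref 4 → HIT, frames=[1,4,2]
Step 8: ref 5 → FAULT (evict 2), frames=[1,4,5]
Step 9: ref 4 → HIT, frames=[1,4,5]
Step 10: ref 1 → HIT, frames=[1,4,5]
Step 11: ref 5 → HIT, frames=[1,4,5]
Step 12: ref 5 → HIT, frames=[1,4,5]
Step 13: ref 1 → HIT, frames=[1,4,5]
Step 14: ref 5 → HIT, frames=[1,4,5]
Total faults: 6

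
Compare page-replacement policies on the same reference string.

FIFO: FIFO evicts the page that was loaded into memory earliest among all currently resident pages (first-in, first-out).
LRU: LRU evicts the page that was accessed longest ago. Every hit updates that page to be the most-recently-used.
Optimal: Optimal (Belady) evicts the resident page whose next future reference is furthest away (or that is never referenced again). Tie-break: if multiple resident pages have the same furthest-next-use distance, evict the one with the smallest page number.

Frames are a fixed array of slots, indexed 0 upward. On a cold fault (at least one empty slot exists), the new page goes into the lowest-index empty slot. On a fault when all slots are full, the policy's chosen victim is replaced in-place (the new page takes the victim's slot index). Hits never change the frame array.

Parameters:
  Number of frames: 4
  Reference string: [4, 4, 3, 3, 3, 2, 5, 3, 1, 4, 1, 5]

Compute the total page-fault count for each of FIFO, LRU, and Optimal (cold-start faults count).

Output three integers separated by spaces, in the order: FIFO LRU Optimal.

--- FIFO ---
  step 0: ref 4 -> FAULT, frames=[4,-,-,-] (faults so far: 1)
  step 1: ref 4 -> HIT, frames=[4,-,-,-] (faults so far: 1)
  step 2: ref 3 -> FAULT, frames=[4,3,-,-] (faults so far: 2)
  step 3: ref 3 -> HIT, frames=[4,3,-,-] (faults so far: 2)
  step 4: ref 3 -> HIT, frames=[4,3,-,-] (faults so far: 2)
  step 5: ref 2 -> FAULT, frames=[4,3,2,-] (faults so far: 3)
  step 6: ref 5 -> FAULT, frames=[4,3,2,5] (faults so far: 4)
  step 7: ref 3 -> HIT, frames=[4,3,2,5] (faults so far: 4)
  step 8: ref 1 -> FAULT, evict 4, frames=[1,3,2,5] (faults so far: 5)
  step 9: ref 4 -> FAULT, evict 3, frames=[1,4,2,5] (faults so far: 6)
  step 10: ref 1 -> HIT, frames=[1,4,2,5] (faults so far: 6)
  step 11: ref 5 -> HIT, frames=[1,4,2,5] (faults so far: 6)
  FIFO total faults: 6
--- LRU ---
  step 0: ref 4 -> FAULT, frames=[4,-,-,-] (faults so far: 1)
  step 1: ref 4 -> HIT, frames=[4,-,-,-] (faults so far: 1)
  step 2: ref 3 -> FAULT, frames=[4,3,-,-] (faults so far: 2)
  step 3: ref 3 -> HIT, frames=[4,3,-,-] (faults so far: 2)
  step 4: ref 3 -> HIT, frames=[4,3,-,-] (faults so far: 2)
  step 5: ref 2 -> FAULT, frames=[4,3,2,-] (faults so far: 3)
  step 6: ref 5 -> FAULT, frames=[4,3,2,5] (faults so far: 4)
  step 7: ref 3 -> HIT, frames=[4,3,2,5] (faults so far: 4)
  step 8: ref 1 -> FAULT, evict 4, frames=[1,3,2,5] (faults so far: 5)
  step 9: ref 4 -> FAULT, evict 2, frames=[1,3,4,5] (faults so far: 6)
  step 10: ref 1 -> HIT, frames=[1,3,4,5] (faults so far: 6)
  step 11: ref 5 -> HIT, frames=[1,3,4,5] (faults so far: 6)
  LRU total faults: 6
--- Optimal ---
  step 0: ref 4 -> FAULT, frames=[4,-,-,-] (faults so far: 1)
  step 1: ref 4 -> HIT, frames=[4,-,-,-] (faults so far: 1)
  step 2: ref 3 -> FAULT, frames=[4,3,-,-] (faults so far: 2)
  step 3: ref 3 -> HIT, frames=[4,3,-,-] (faults so far: 2)
  step 4: ref 3 -> HIT, frames=[4,3,-,-] (faults so far: 2)
  step 5: ref 2 -> FAULT, frames=[4,3,2,-] (faults so far: 3)
  step 6: ref 5 -> FAULT, frames=[4,3,2,5] (faults so far: 4)
  step 7: ref 3 -> HIT, frames=[4,3,2,5] (faults so far: 4)
  step 8: ref 1 -> FAULT, evict 2, frames=[4,3,1,5] (faults so far: 5)
  step 9: ref 4 -> HIT, frames=[4,3,1,5] (faults so far: 5)
  step 10: ref 1 -> HIT, frames=[4,3,1,5] (faults so far: 5)
  step 11: ref 5 -> HIT, frames=[4,3,1,5] (faults so far: 5)
  Optimal total faults: 5

Answer: 6 6 5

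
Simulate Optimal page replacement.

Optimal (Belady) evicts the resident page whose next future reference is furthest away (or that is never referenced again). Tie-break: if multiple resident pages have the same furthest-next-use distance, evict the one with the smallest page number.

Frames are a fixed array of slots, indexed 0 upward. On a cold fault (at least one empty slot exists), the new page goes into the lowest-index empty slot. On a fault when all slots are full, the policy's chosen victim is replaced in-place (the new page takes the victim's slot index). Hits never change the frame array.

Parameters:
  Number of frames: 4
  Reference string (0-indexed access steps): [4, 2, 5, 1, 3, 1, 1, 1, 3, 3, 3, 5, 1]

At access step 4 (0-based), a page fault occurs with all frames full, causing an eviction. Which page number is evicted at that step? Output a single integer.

Step 0: ref 4 -> FAULT, frames=[4,-,-,-]
Step 1: ref 2 -> FAULT, frames=[4,2,-,-]
Step 2: ref 5 -> FAULT, frames=[4,2,5,-]
Step 3: ref 1 -> FAULT, frames=[4,2,5,1]
Step 4: ref 3 -> FAULT, evict 2, frames=[4,3,5,1]
At step 4: evicted page 2

Answer: 2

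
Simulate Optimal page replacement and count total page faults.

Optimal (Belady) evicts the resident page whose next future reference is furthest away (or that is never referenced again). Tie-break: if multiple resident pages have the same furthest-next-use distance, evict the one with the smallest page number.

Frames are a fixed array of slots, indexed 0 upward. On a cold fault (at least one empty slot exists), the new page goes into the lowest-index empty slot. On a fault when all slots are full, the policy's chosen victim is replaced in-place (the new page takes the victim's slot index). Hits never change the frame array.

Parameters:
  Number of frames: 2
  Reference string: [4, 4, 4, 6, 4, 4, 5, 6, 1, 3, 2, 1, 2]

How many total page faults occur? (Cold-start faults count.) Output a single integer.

Answer: 6

Derivation:
Step 0: ref 4 → FAULT, frames=[4,-]
Step 1: ref 4 → HIT, frames=[4,-]
Step 2: ref 4 → HIT, frames=[4,-]
Step 3: ref 6 → FAULT, frames=[4,6]
Step 4: ref 4 → HIT, frames=[4,6]
Step 5: ref 4 → HIT, frames=[4,6]
Step 6: ref 5 → FAULT (evict 4), frames=[5,6]
Step 7: ref 6 → HIT, frames=[5,6]
Step 8: ref 1 → FAULT (evict 5), frames=[1,6]
Step 9: ref 3 → FAULT (evict 6), frames=[1,3]
Step 10: ref 2 → FAULT (evict 3), frames=[1,2]
Step 11: ref 1 → HIT, frames=[1,2]
Step 12: ref 2 → HIT, frames=[1,2]
Total faults: 6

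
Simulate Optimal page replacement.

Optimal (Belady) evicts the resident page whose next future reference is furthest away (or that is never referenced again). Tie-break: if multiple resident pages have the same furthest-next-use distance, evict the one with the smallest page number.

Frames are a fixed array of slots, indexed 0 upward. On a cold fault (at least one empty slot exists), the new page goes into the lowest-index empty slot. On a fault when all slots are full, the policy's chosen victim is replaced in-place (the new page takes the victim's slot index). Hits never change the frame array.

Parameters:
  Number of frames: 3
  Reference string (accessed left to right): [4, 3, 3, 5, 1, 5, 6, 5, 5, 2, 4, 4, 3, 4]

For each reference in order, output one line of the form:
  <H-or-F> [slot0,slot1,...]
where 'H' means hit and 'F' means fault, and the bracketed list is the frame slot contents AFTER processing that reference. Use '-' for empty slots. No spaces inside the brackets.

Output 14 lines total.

F [4,-,-]
F [4,3,-]
H [4,3,-]
F [4,3,5]
F [4,1,5]
H [4,1,5]
F [4,6,5]
H [4,6,5]
H [4,6,5]
F [4,6,2]
H [4,6,2]
H [4,6,2]
F [4,6,3]
H [4,6,3]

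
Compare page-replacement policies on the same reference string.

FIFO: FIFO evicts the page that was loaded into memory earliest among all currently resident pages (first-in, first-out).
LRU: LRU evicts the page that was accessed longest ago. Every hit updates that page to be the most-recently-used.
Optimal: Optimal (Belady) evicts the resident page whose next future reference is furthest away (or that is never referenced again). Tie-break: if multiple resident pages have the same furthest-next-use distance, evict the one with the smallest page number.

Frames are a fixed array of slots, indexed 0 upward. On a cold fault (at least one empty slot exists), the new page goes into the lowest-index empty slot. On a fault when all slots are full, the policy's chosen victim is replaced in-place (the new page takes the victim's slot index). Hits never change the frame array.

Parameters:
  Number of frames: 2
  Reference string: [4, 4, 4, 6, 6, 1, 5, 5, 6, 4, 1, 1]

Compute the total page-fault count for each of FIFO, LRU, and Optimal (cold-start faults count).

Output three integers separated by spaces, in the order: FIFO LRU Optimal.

Answer: 7 7 6

Derivation:
--- FIFO ---
  step 0: ref 4 -> FAULT, frames=[4,-] (faults so far: 1)
  step 1: ref 4 -> HIT, frames=[4,-] (faults so far: 1)
  step 2: ref 4 -> HIT, frames=[4,-] (faults so far: 1)
  step 3: ref 6 -> FAULT, frames=[4,6] (faults so far: 2)
  step 4: ref 6 -> HIT, frames=[4,6] (faults so far: 2)
  step 5: ref 1 -> FAULT, evict 4, frames=[1,6] (faults so far: 3)
  step 6: ref 5 -> FAULT, evict 6, frames=[1,5] (faults so far: 4)
  step 7: ref 5 -> HIT, frames=[1,5] (faults so far: 4)
  step 8: ref 6 -> FAULT, evict 1, frames=[6,5] (faults so far: 5)
  step 9: ref 4 -> FAULT, evict 5, frames=[6,4] (faults so far: 6)
  step 10: ref 1 -> FAULT, evict 6, frames=[1,4] (faults so far: 7)
  step 11: ref 1 -> HIT, frames=[1,4] (faults so far: 7)
  FIFO total faults: 7
--- LRU ---
  step 0: ref 4 -> FAULT, frames=[4,-] (faults so far: 1)
  step 1: ref 4 -> HIT, frames=[4,-] (faults so far: 1)
  step 2: ref 4 -> HIT, frames=[4,-] (faults so far: 1)
  step 3: ref 6 -> FAULT, frames=[4,6] (faults so far: 2)
  step 4: ref 6 -> HIT, frames=[4,6] (faults so far: 2)
  step 5: ref 1 -> FAULT, evict 4, frames=[1,6] (faults so far: 3)
  step 6: ref 5 -> FAULT, evict 6, frames=[1,5] (faults so far: 4)
  step 7: ref 5 -> HIT, frames=[1,5] (faults so far: 4)
  step 8: ref 6 -> FAULT, evict 1, frames=[6,5] (faults so far: 5)
  step 9: ref 4 -> FAULT, evict 5, frames=[6,4] (faults so far: 6)
  step 10: ref 1 -> FAULT, evict 6, frames=[1,4] (faults so far: 7)
  step 11: ref 1 -> HIT, frames=[1,4] (faults so far: 7)
  LRU total faults: 7
--- Optimal ---
  step 0: ref 4 -> FAULT, frames=[4,-] (faults so far: 1)
  step 1: ref 4 -> HIT, frames=[4,-] (faults so far: 1)
  step 2: ref 4 -> HIT, frames=[4,-] (faults so far: 1)
  step 3: ref 6 -> FAULT, frames=[4,6] (faults so far: 2)
  step 4: ref 6 -> HIT, frames=[4,6] (faults so far: 2)
  step 5: ref 1 -> FAULT, evict 4, frames=[1,6] (faults so far: 3)
  step 6: ref 5 -> FAULT, evict 1, frames=[5,6] (faults so far: 4)
  step 7: ref 5 -> HIT, frames=[5,6] (faults so far: 4)
  step 8: ref 6 -> HIT, frames=[5,6] (faults so far: 4)
  step 9: ref 4 -> FAULT, evict 5, frames=[4,6] (faults so far: 5)
  step 10: ref 1 -> FAULT, evict 4, frames=[1,6] (faults so far: 6)
  step 11: ref 1 -> HIT, frames=[1,6] (faults so far: 6)
  Optimal total faults: 6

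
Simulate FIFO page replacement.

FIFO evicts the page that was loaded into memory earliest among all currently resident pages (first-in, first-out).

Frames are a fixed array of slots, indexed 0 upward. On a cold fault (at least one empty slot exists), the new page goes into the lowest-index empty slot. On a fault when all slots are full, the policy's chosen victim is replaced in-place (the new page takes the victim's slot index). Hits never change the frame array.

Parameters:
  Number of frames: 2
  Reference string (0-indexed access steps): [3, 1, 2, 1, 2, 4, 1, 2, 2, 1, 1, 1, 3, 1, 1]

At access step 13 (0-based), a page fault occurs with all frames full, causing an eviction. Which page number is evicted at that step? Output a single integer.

Step 0: ref 3 -> FAULT, frames=[3,-]
Step 1: ref 1 -> FAULT, frames=[3,1]
Step 2: ref 2 -> FAULT, evict 3, frames=[2,1]
Step 3: ref 1 -> HIT, frames=[2,1]
Step 4: ref 2 -> HIT, frames=[2,1]
Step 5: ref 4 -> FAULT, evict 1, frames=[2,4]
Step 6: ref 1 -> FAULT, evict 2, frames=[1,4]
Step 7: ref 2 -> FAULT, evict 4, frames=[1,2]
Step 8: ref 2 -> HIT, frames=[1,2]
Step 9: ref 1 -> HIT, frames=[1,2]
Step 10: ref 1 -> HIT, frames=[1,2]
Step 11: ref 1 -> HIT, frames=[1,2]
Step 12: ref 3 -> FAULT, evict 1, frames=[3,2]
Step 13: ref 1 -> FAULT, evict 2, frames=[3,1]
At step 13: evicted page 2

Answer: 2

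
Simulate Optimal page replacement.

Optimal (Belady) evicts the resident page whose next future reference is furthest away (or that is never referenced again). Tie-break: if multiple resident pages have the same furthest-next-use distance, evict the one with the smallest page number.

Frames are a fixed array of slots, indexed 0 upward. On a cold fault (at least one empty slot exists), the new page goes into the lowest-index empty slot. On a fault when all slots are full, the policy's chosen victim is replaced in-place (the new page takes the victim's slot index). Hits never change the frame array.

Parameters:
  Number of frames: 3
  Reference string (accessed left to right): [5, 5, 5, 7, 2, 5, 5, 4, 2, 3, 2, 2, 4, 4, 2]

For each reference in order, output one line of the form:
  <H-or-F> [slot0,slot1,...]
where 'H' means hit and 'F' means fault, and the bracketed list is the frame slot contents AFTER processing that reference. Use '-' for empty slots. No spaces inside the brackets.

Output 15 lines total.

F [5,-,-]
H [5,-,-]
H [5,-,-]
F [5,7,-]
F [5,7,2]
H [5,7,2]
H [5,7,2]
F [4,7,2]
H [4,7,2]
F [4,3,2]
H [4,3,2]
H [4,3,2]
H [4,3,2]
H [4,3,2]
H [4,3,2]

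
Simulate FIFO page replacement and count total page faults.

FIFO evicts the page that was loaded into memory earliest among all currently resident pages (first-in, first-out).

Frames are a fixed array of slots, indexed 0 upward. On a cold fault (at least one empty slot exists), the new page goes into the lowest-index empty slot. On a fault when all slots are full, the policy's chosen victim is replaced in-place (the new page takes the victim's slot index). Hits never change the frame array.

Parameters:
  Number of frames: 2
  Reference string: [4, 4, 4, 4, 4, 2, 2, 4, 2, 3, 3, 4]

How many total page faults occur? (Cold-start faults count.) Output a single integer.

Step 0: ref 4 → FAULT, frames=[4,-]
Step 1: ref 4 → HIT, frames=[4,-]
Step 2: ref 4 → HIT, frames=[4,-]
Step 3: ref 4 → HIT, frames=[4,-]
Step 4: ref 4 → HIT, frames=[4,-]
Step 5: ref 2 → FAULT, frames=[4,2]
Step 6: ref 2 → HIT, frames=[4,2]
Step 7: ref 4 → HIT, frames=[4,2]
Step 8: ref 2 → HIT, frames=[4,2]
Step 9: ref 3 → FAULT (evict 4), frames=[3,2]
Step 10: ref 3 → HIT, frames=[3,2]
Step 11: ref 4 → FAULT (evict 2), frames=[3,4]
Total faults: 4

Answer: 4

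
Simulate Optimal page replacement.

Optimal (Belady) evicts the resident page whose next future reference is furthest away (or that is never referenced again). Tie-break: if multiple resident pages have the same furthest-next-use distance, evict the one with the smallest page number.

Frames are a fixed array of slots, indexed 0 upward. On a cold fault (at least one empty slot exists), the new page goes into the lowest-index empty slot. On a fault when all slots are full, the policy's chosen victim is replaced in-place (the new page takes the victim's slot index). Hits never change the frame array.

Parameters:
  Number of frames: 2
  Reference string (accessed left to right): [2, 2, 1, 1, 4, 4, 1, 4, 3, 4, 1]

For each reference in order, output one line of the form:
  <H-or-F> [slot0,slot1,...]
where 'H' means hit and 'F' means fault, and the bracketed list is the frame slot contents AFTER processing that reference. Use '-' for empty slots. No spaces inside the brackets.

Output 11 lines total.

F [2,-]
H [2,-]
F [2,1]
H [2,1]
F [4,1]
H [4,1]
H [4,1]
H [4,1]
F [4,3]
H [4,3]
F [4,1]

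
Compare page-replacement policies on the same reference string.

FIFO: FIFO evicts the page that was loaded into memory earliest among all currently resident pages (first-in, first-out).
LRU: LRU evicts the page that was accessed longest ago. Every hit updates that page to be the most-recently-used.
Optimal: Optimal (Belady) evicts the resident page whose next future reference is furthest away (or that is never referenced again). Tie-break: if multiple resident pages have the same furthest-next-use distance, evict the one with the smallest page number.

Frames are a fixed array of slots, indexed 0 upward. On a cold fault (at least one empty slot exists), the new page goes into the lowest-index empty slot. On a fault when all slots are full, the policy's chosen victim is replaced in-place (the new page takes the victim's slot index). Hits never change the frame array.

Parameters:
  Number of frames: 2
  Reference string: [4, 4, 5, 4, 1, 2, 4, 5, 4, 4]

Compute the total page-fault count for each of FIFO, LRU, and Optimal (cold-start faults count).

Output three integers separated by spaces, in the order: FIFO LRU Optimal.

Answer: 6 6 5

Derivation:
--- FIFO ---
  step 0: ref 4 -> FAULT, frames=[4,-] (faults so far: 1)
  step 1: ref 4 -> HIT, frames=[4,-] (faults so far: 1)
  step 2: ref 5 -> FAULT, frames=[4,5] (faults so far: 2)
  step 3: ref 4 -> HIT, frames=[4,5] (faults so far: 2)
  step 4: ref 1 -> FAULT, evict 4, frames=[1,5] (faults so far: 3)
  step 5: ref 2 -> FAULT, evict 5, frames=[1,2] (faults so far: 4)
  step 6: ref 4 -> FAULT, evict 1, frames=[4,2] (faults so far: 5)
  step 7: ref 5 -> FAULT, evict 2, frames=[4,5] (faults so far: 6)
  step 8: ref 4 -> HIT, frames=[4,5] (faults so far: 6)
  step 9: ref 4 -> HIT, frames=[4,5] (faults so far: 6)
  FIFO total faults: 6
--- LRU ---
  step 0: ref 4 -> FAULT, frames=[4,-] (faults so far: 1)
  step 1: ref 4 -> HIT, frames=[4,-] (faults so far: 1)
  step 2: ref 5 -> FAULT, frames=[4,5] (faults so far: 2)
  step 3: ref 4 -> HIT, frames=[4,5] (faults so far: 2)
  step 4: ref 1 -> FAULT, evict 5, frames=[4,1] (faults so far: 3)
  step 5: ref 2 -> FAULT, evict 4, frames=[2,1] (faults so far: 4)
  step 6: ref 4 -> FAULT, evict 1, frames=[2,4] (faults so far: 5)
  step 7: ref 5 -> FAULT, evict 2, frames=[5,4] (faults so far: 6)
  step 8: ref 4 -> HIT, frames=[5,4] (faults so far: 6)
  step 9: ref 4 -> HIT, frames=[5,4] (faults so far: 6)
  LRU total faults: 6
--- Optimal ---
  step 0: ref 4 -> FAULT, frames=[4,-] (faults so far: 1)
  step 1: ref 4 -> HIT, frames=[4,-] (faults so far: 1)
  step 2: ref 5 -> FAULT, frames=[4,5] (faults so far: 2)
  step 3: ref 4 -> HIT, frames=[4,5] (faults so far: 2)
  step 4: ref 1 -> FAULT, evict 5, frames=[4,1] (faults so far: 3)
  step 5: ref 2 -> FAULT, evict 1, frames=[4,2] (faults so far: 4)
  step 6: ref 4 -> HIT, frames=[4,2] (faults so far: 4)
  step 7: ref 5 -> FAULT, evict 2, frames=[4,5] (faults so far: 5)
  step 8: ref 4 -> HIT, frames=[4,5] (faults so far: 5)
  step 9: ref 4 -> HIT, frames=[4,5] (faults so far: 5)
  Optimal total faults: 5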